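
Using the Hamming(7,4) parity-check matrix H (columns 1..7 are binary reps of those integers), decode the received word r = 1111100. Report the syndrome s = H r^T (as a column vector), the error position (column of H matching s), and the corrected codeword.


s = (0, 0, 1)^T, error position = 1, corrected codeword c = 0111100

Compute s = H r^T mod 2 one row at a time:
  s_1 = 1 + 1 + 0 + 0 = 2 ≡ 0 (mod 2).
  s_2 = 1 + 1 + 0 + 0 = 2 ≡ 0 (mod 2).
  s_3 = 1 + 1 + 1 + 0 = 3 ≡ 1 (mod 2).
s = (0, 0, 1)^T — this equals column 1 of H (binary 001), so error is at position 1.
Correct: flip bit 1 of r = 1111100 to get c = 0111100.


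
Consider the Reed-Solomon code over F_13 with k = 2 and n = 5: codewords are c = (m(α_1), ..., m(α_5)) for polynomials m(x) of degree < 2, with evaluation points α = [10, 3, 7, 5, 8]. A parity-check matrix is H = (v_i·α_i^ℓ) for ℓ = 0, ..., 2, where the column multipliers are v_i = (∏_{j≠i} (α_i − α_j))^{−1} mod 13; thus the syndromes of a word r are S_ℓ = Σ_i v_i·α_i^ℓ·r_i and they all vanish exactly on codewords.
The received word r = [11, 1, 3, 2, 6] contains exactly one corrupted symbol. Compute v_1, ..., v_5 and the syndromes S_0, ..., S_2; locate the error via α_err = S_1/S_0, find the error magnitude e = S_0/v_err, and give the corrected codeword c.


S = (1, 8, 12), error at position 5, error magnitude e = 9, c = [11, 1, 3, 2, 10].

Step 1: column multipliers v_i = (∏_{j≠i}(α_i − α_j))^{−1} mod 13.
  i = 1 (α = 10): (10−3)(10−7)(10−5)(10−8) = 7·3·5·2 = 210 ≡ 2, so v_1 = 2^{−1} = 7 (mod 13).
  i = 2 (α = 3): (3−10)(3−7)(3−5)(3−8) = (−7)·(−4)·(−2)·(−5) = 280 ≡ 7, so v_2 = 7^{−1} = 2 (mod 13).
  i = 3 (α = 7): (7−10)(7−3)(7−5)(7−8) = (−3)·4·2·(−1) = 24 ≡ 11, so v_3 = 11^{−1} = 6 (mod 13).
  i = 4 (α = 5): (5−10)(5−3)(5−7)(5−8) = (−5)·2·(−2)·(−3) = −60 ≡ 5, so v_4 = 5^{−1} = 8 (mod 13).
  i = 5 (α = 8): (8−10)(8−3)(8−7)(8−5) = (−2)·5·1·3 = −30 ≡ 9, so v_5 = 9^{−1} = 3 (mod 13).
  v = [7, 2, 6, 8, 3].
Step 2: syndromes of r = [11, 1, 3, 2, 6] (all sums mod 13).
  S_0 = Σ v_i r_i = 7·11 + 2·1 + 6·3 + 8·2 + 3·6 = 131 ≡ 1.
  S_1 = Σ v_i α_i r_i = 7·10·11 + 2·3·1 + 6·7·3 + 8·5·2 + 3·8·6 = 1126 ≡ 8.
  α_i^2 mod 13 = [9, 9, 10, 12, 12].
  S_2 = Σ v_i α_i^2 r_i = 7·9·11 + 2·9·1 + 6·10·3 + 8·12·2 + 3·12·6 = 1299 ≡ 12.
  S = (1, 8, 12) ≠ 0, so r is not a codeword (an error is present).
Step 3: locate the error. For a single error e at position i, S_ℓ = v_i·e·α_i^ℓ, so α_err = S_1/S_0.
  S_0^{−1} = 1^{−1} = 1 (mod 13), so α_err = 8·1 = 8 ≡ 8 = α_5. Error position i = 5.
  Consistency check: S_2/S_1 = 12·5 = 60 ≡ 8 = α_err ✓ (single-error assumption holds).
Step 4: error magnitude e = S_0/v_5 = S_0·∏_{j≠5}(α_5 − α_j) = 1·9 = 9 ≡ 9 (mod 13).
Step 5: correct position 5: c_5 = r_5 − e = 6 − 9 ≡ 10 (mod 13). Hence c = [11, 1, 3, 2, 10].
  Check: interpolating c through the α_i gives m(x) = 6 + 7·x (degree < 2) with m(α_i) = c_i for every i, so c is indeed a codeword.


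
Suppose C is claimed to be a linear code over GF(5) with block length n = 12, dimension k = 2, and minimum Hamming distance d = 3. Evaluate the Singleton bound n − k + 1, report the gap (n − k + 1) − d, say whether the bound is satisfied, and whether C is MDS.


Singleton RHS = n − k + 1 = 11, slack = 8, bound satisfied, not MDS.

Singleton bound: d ≤ n − k + 1.
Here n = 12, k = 2, so n − k + 1 = 11.
Given d = 3, check d ≤ 11: YES.
Slack = (n − k + 1) − d = 8.
The code is NOT MDS (slack = 8 > 0).
Description: the claimed parameters are [12, 2, 3]_5; such a code would be non-MDS.


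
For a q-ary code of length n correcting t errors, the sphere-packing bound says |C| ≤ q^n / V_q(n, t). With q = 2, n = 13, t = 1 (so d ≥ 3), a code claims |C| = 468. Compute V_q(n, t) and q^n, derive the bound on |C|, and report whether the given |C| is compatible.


V_q(n, t) = 14, q^n = 8192, Hamming bound = 585, |C| = 468 ≤ bound (satisfied).

Step 1: Compute V_q(n, t) = Σ_{j=0}^1 C(n, j) (q−1)^j.
  j = 0: C(13,0)·(1)^0 = 1·1 = 1.
  j = 1: C(13,1)·(1)^1 = 13·1 = 13.
  V_q(n, t) = 1 + 13 = 14.
Step 2: q^n = 2^13 = 8192.
Step 3: Hamming bound ⌊q^n / V_q(n,t)⌋ = ⌊8192/14⌋ = 585.
Step 4: Compare |C| = 468 to 585: satisfied.
The claimed |C| lies below the Hamming bound.


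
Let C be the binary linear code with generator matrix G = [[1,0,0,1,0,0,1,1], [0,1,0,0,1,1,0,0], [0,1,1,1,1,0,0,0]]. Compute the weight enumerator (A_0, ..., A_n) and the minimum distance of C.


Weight distribution: A_0 = 1, A_3 = 2, A_4 = 2, A_5 = 1, A_6 = 1, A_7 = 1. Minimum distance d = 3.

Enumerate all 2^3 = 8 messages m ∈ F_2^3.
For each, compute codeword c = mG in F_2^8, then tally its weight.
  m = 000 → c = 00000000, weight = 0.
  m = 100 → c = 10010011, weight = 4.
  m = 010 → c = 01001100, weight = 3.
  m = 110 → c = 11011111, weight = 7.
  m = 001 → c = 01111000, weight = 4.
  m = 101 → c = 11101011, weight = 6.
  m = 011 → c = 00110100, weight = 3.
  m = 111 → c = 10100111, weight = 5.
Tally weights:
  weight 0: 1 codewords.
  weight 3: 2 codewords.
  weight 4: 2 codewords.
  weight 5: 1 codewords.
  weight 6: 1 codewords.
  weight 7: 1 codewords.
Minimum distance d = smallest w > 0 with A_w > 0 = 3.
Sanity: Σ A_w = 8 = 2^3 = 8 ✓.


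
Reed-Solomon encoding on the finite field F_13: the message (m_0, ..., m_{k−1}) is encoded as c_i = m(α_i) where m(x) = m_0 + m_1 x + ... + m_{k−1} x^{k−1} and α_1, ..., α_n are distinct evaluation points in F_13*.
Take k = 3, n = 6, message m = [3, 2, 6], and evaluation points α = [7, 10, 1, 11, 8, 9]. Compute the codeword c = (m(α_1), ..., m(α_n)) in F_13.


c = [12, 12, 11, 10, 0, 0]

Message polynomial: m(x) = 3 + 2·x + 6·x^2 (mod 13).
For each evaluation point α_i, compute m(α_i) mod 13:
  α_1 = 7: Horner steps 6 → 5 → 12, so m(7) = 12.
  α_2 = 10: Horner steps 6 → 10 → 12, so m(10) = 12.
  α_3 = 1: Horner steps 6 → 8 → 11, so m(1) = 11.
  α_4 = 11: Horner steps 6 → 3 → 10, so m(11) = 10.
  α_5 = 8: Horner steps 6 → 11 → 0, so m(8) = 0.
  α_6 = 9: Horner steps 6 → 4 → 0, so m(9) = 0.
Codeword c = [12, 12, 11, 10, 0, 0] ∈ F_13^6.


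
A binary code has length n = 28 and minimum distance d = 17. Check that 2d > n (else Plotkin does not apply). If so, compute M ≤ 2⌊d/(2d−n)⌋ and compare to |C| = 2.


Plotkin bound M ≤ 4; given |C| = 2 ≤ bound (satisfied).

Check applicability: 2d = 34, n = 28.
2d − n = 6 > 0, so Plotkin applies.
Compute d/(2d−n) = 17/6 ≈ 2.8333.
⌊d/(2d−n)⌋ = 2.
Plotkin bound: M ≤ 2·2 = 4.
Given |C| = 2, check: satisfied.
This |C| is below the Plotkin bound.


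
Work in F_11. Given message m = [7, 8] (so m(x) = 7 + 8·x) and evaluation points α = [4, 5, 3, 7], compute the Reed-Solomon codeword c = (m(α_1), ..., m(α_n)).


c = [6, 3, 9, 8]

Message polynomial: m(x) = 7 + 8·x (mod 11).
For each evaluation point α_i, compute m(α_i) mod 11:
  α_1 = 4: Horner steps 8 → 6, so m(4) = 6.
  α_2 = 5: Horner steps 8 → 3, so m(5) = 3.
  α_3 = 3: Horner steps 8 → 9, so m(3) = 9.
  α_4 = 7: Horner steps 8 → 8, so m(7) = 8.
Codeword c = [6, 3, 9, 8] ∈ F_11^4.


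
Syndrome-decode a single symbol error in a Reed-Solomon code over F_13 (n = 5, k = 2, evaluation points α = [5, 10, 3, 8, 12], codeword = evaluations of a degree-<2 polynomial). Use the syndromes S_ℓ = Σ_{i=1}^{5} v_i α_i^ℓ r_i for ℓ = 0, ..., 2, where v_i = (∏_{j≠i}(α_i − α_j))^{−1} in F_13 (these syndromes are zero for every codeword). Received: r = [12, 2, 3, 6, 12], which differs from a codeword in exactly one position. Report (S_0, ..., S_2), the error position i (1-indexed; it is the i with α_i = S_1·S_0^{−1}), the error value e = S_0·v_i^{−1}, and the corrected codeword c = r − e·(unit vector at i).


S = (4, 9, 4), error at position 5, error magnitude e = 1, c = [12, 2, 3, 6, 11].

Step 1: column multipliers v_i = (∏_{j≠i}(α_i − α_j))^{−1} mod 13.
  i = 1 (α = 5): (5−10)(5−3)(5−8)(5−12) = (−5)·2·(−3)·(−7) = −210 ≡ 11, so v_1 = 11^{−1} = 6 (mod 13).
  i = 2 (α = 10): (10−5)(10−3)(10−8)(10−12) = 5·7·2·(−2) = −140 ≡ 3, so v_2 = 3^{−1} = 9 (mod 13).
  i = 3 (α = 3): (3−5)(3−10)(3−8)(3−12) = (−2)·(−7)·(−5)·(−9) = 630 ≡ 6, so v_3 = 6^{−1} = 11 (mod 13).
  i = 4 (α = 8): (8−5)(8−10)(8−3)(8−12) = 3·(−2)·5·(−4) = 120 ≡ 3, so v_4 = 3^{−1} = 9 (mod 13).
  i = 5 (α = 12): (12−5)(12−10)(12−3)(12−8) = 7·2·9·4 = 504 ≡ 10, so v_5 = 10^{−1} = 4 (mod 13).
  v = [6, 9, 11, 9, 4].
Step 2: syndromes of r = [12, 2, 3, 6, 12] (all sums mod 13).
  S_0 = Σ v_i r_i = 6·12 + 9·2 + 11·3 + 9·6 + 4·12 = 225 ≡ 4.
  S_1 = Σ v_i α_i r_i = 6·5·12 + 9·10·2 + 11·3·3 + 9·8·6 + 4·12·12 = 1647 ≡ 9.
  α_i^2 mod 13 = [12, 9, 9, 12, 1].
  S_2 = Σ v_i α_i^2 r_i = 6·12·12 + 9·9·2 + 11·9·3 + 9·12·6 + 4·1·12 = 2019 ≡ 4.
  S = (4, 9, 4) ≠ 0, so r is not a codeword (an error is present).
Step 3: locate the error. For a single error e at position i, S_ℓ = v_i·e·α_i^ℓ, so α_err = S_1/S_0.
  S_0^{−1} = 4^{−1} = 10 (mod 13), so α_err = 9·10 = 90 ≡ 12 = α_5. Error position i = 5.
  Consistency check: S_2/S_1 = 4·3 = 12 ≡ 12 = α_err ✓ (single-error assumption holds).
Step 4: error magnitude e = S_0/v_5 = S_0·∏_{j≠5}(α_5 − α_j) = 4·10 = 40 ≡ 1 (mod 13).
Step 5: correct position 5: c_5 = r_5 − e = 12 − 1 ≡ 11 (mod 13). Hence c = [12, 2, 3, 6, 11].
  Check: interpolating c through the α_i gives m(x) = 9 + 11·x (degree < 2) with m(α_i) = c_i for every i, so c is indeed a codeword.


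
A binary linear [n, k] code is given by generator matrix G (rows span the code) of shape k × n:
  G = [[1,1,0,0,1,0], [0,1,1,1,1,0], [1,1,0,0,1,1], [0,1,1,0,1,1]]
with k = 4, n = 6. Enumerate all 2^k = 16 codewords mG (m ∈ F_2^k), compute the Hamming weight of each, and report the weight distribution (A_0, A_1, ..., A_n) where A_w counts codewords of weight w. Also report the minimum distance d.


Weight distribution: A_0 = 1, A_1 = 2, A_2 = 2, A_3 = 4, A_4 = 5, A_5 = 2. Minimum distance d = 1.

Enumerate all 2^4 = 16 messages m ∈ F_2^4.
For each, compute codeword c = mG in F_2^6, then tally its weight.
  m = 0000 → c = 000000, weight = 0.
  m = 1000 → c = 110010, weight = 3.
  m = 0100 → c = 011110, weight = 4.
  m = 1100 → c = 101100, weight = 3.
  m = 0010 → c = 110011, weight = 4.
  m = 1010 → c = 000001, weight = 1.
  m = 0110 → c = 101101, weight = 4.
  m = 1110 → c = 011111, weight = 5.
  m = 0001 → c = 011011, weight = 4.
  m = 1001 → c = 101001, weight = 3.
  m = 0101 → c = 000101, weight = 2.
  m = 1101 → c = 110111, weight = 5.
  m = 0011 → c = 101000, weight = 2.
  m = 1011 → c = 011010, weight = 3.
  m = 0111 → c = 110110, weight = 4.
  m = 1111 → c = 000100, weight = 1.
Tally weights:
  weight 0: 1 codewords.
  weight 1: 2 codewords.
  weight 2: 2 codewords.
  weight 3: 4 codewords.
  weight 4: 5 codewords.
  weight 5: 2 codewords.
Minimum distance d = smallest w > 0 with A_w > 0 = 1.
Sanity: Σ A_w = 16 = 2^4 = 16 ✓.


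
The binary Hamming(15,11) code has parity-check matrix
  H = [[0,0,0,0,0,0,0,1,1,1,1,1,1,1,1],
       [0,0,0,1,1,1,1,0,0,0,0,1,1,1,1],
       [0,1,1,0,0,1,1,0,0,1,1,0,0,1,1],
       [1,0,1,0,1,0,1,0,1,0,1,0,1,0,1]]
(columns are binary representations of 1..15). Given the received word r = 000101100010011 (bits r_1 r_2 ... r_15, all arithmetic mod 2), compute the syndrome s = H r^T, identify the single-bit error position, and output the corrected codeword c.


s = (1, 1, 1, 1)^T, error position = 15, corrected codeword c = 000101100010010

Compute s = H r^T mod 2 one row at a time:
  s_1 = 0 + 0 + 0 + 1 + 0 + 0 + 1 + 1 = 3 ≡ 1 (mod 2).
  s_2 = 1 + 0 + 1 + 1 + 0 + 0 + 1 + 1 = 5 ≡ 1 (mod 2).
  s_3 = 0 + 0 + 1 + 1 + 0 + 1 + 1 + 1 = 5 ≡ 1 (mod 2).
  s_4 = 0 + 0 + 0 + 1 + 0 + 1 + 0 + 1 = 3 ≡ 1 (mod 2).
s = (1, 1, 1, 1)^T — this equals column 15 of H (binary 1111), so error is at position 15.
Correct: flip bit 15 of r = 000101100010011 to get c = 000101100010010.


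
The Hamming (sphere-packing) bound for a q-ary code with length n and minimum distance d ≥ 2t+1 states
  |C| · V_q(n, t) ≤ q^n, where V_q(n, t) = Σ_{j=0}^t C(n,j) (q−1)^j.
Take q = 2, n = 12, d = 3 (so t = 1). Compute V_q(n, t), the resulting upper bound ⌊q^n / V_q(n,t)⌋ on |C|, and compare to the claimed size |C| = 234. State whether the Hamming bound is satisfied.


V_q(n, t) = 13, q^n = 4096, Hamming bound = 315, |C| = 234 ≤ bound (satisfied).

Step 1: Compute V_q(n, t) = Σ_{j=0}^1 C(n, j) (q−1)^j.
  j = 0: C(12,0)·(1)^0 = 1·1 = 1.
  j = 1: C(12,1)·(1)^1 = 12·1 = 12.
  V_q(n, t) = 1 + 12 = 13.
Step 2: q^n = 2^12 = 4096.
Step 3: Hamming bound ⌊q^n / V_q(n,t)⌋ = ⌊4096/13⌋ = 315.
Step 4: Compare |C| = 234 to 315: satisfied.
The claimed |C| lies below the Hamming bound.


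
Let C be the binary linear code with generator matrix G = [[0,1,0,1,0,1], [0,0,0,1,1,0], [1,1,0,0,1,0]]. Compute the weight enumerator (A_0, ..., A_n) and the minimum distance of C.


Weight distribution: A_0 = 1, A_2 = 2, A_3 = 4, A_4 = 1. Minimum distance d = 2.

Enumerate all 2^3 = 8 messages m ∈ F_2^3.
For each, compute codeword c = mG in F_2^6, then tally its weight.
  m = 000 → c = 000000, weight = 0.
  m = 100 → c = 010101, weight = 3.
  m = 010 → c = 000110, weight = 2.
  m = 110 → c = 010011, weight = 3.
  m = 001 → c = 110010, weight = 3.
  m = 101 → c = 100111, weight = 4.
  m = 011 → c = 110100, weight = 3.
  m = 111 → c = 100001, weight = 2.
Tally weights:
  weight 0: 1 codewords.
  weight 2: 2 codewords.
  weight 3: 4 codewords.
  weight 4: 1 codewords.
Minimum distance d = smallest w > 0 with A_w > 0 = 2.
Sanity: Σ A_w = 8 = 2^3 = 8 ✓.


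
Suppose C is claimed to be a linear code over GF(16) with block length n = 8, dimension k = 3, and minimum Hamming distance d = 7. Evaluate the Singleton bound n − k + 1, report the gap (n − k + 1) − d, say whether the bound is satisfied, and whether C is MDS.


Singleton RHS = n − k + 1 = 6, slack = -1, bound violated (no such code; not MDS).

Singleton bound: d ≤ n − k + 1.
Here n = 8, k = 3, so n − k + 1 = 6.
Given d = 7, check d ≤ 6: NO.
Slack = (n − k + 1) − d = -1.
The slack is negative: d = 7 exceeds n − k + 1 = 6 by 1, so the Singleton bound is violated and no linear [8, 3, 7]_16 code can exist. In particular it is not MDS (MDS requires d = n − k + 1 exactly).
Description: the claimed parameters are [8, 3, 7]_16; such a code would be impossible (violates the Singleton bound).


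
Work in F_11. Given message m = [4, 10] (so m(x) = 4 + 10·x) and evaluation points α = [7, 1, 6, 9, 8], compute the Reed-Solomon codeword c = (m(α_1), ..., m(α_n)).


c = [8, 3, 9, 6, 7]

Message polynomial: m(x) = 4 + 10·x (mod 11).
For each evaluation point α_i, compute m(α_i) mod 11:
  α_1 = 7: Horner steps 10 → 8, so m(7) = 8.
  α_2 = 1: Horner steps 10 → 3, so m(1) = 3.
  α_3 = 6: Horner steps 10 → 9, so m(6) = 9.
  α_4 = 9: Horner steps 10 → 6, so m(9) = 6.
  α_5 = 8: Horner steps 10 → 7, so m(8) = 7.
Codeword c = [8, 3, 9, 6, 7] ∈ F_11^5.


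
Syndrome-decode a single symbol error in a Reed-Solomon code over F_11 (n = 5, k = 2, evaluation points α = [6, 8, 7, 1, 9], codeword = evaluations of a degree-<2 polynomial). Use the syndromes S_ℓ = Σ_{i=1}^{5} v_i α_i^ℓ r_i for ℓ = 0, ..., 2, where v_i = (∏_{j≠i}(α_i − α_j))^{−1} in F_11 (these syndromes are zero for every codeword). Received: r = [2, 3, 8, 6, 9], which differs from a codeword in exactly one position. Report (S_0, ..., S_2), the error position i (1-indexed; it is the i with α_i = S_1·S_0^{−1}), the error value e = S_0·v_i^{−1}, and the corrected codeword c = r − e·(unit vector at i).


S = (7, 7, 7), error at position 4, error magnitude e = 1, c = [2, 3, 8, 5, 9].

Step 1: column multipliers v_i = (∏_{j≠i}(α_i − α_j))^{−1} mod 11.
  i = 1 (α = 6): (6−8)(6−7)(6−1)(6−9) = (−2)·(−1)·5·(−3) = −30 ≡ 3, so v_1 = 3^{−1} = 4 (mod 11).
  i = 2 (α = 8): (8−6)(8−7)(8−1)(8−9) = 2·1·7·(−1) = −14 ≡ 8, so v_2 = 8^{−1} = 7 (mod 11).
  i = 3 (α = 7): (7−6)(7−8)(7−1)(7−9) = 1·(−1)·6·(−2) = 12 ≡ 1, so v_3 = 1^{−1} = 1 (mod 11).
  i = 4 (α = 1): (1−6)(1−8)(1−7)(1−9) = (−5)·(−7)·(−6)·(−8) = 1680 ≡ 8, so v_4 = 8^{−1} = 7 (mod 11).
  i = 5 (α = 9): (9−6)(9−8)(9−7)(9−1) = 3·1·2·8 = 48 ≡ 4, so v_5 = 4^{−1} = 3 (mod 11).
  v = [4, 7, 1, 7, 3].
Step 2: syndromes of r = [2, 3, 8, 6, 9] (all sums mod 11).
  S_0 = Σ v_i r_i = 4·2 + 7·3 + 1·8 + 7·6 + 3·9 = 106 ≡ 7.
  S_1 = Σ v_i α_i r_i = 4·6·2 + 7·8·3 + 1·7·8 + 7·1·6 + 3·9·9 = 557 ≡ 7.
  α_i^2 mod 11 = [3, 9, 5, 1, 4].
  S_2 = Σ v_i α_i^2 r_i = 4·3·2 + 7·9·3 + 1·5·8 + 7·1·6 + 3·4·9 = 403 ≡ 7.
  S = (7, 7, 7) ≠ 0, so r is not a codeword (an error is present).
Step 3: locate the error. For a single error e at position i, S_ℓ = v_i·e·α_i^ℓ, so α_err = S_1/S_0.
  S_0^{−1} = 7^{−1} = 8 (mod 11), so α_err = 7·8 = 56 ≡ 1 = α_4. Error position i = 4.
  Consistency check: S_2/S_1 = 7·8 = 56 ≡ 1 = α_err ✓ (single-error assumption holds).
Step 4: error magnitude e = S_0/v_4 = S_0·∏_{j≠4}(α_4 − α_j) = 7·8 = 56 ≡ 1 (mod 11).
Step 5: correct position 4: c_4 = r_4 − e = 6 − 1 ≡ 5 (mod 11). Hence c = [2, 3, 8, 5, 9].
  Check: interpolating c through the α_i gives m(x) = 10 + 6·x (degree < 2) with m(α_i) = c_i for every i, so c is indeed a codeword.


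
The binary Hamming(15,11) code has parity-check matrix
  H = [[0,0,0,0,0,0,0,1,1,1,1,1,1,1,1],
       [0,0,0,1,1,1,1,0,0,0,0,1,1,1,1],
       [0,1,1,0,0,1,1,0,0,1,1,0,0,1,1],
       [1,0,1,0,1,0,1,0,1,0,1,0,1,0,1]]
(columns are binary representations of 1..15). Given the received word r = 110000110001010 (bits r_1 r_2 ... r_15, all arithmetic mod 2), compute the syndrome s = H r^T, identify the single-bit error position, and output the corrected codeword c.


s = (1, 1, 1, 0)^T, error position = 14, corrected codeword c = 110000110001000

Compute s = H r^T mod 2 one row at a time:
  s_1 = 1 + 0 + 0 + 0 + 1 + 0 + 1 + 0 = 3 ≡ 1 (mod 2).
  s_2 = 0 + 0 + 0 + 1 + 1 + 0 + 1 + 0 = 3 ≡ 1 (mod 2).
  s_3 = 1 + 0 + 0 + 1 + 0 + 0 + 1 + 0 = 3 ≡ 1 (mod 2).
  s_4 = 1 + 0 + 0 + 1 + 0 + 0 + 0 + 0 = 2 ≡ 0 (mod 2).
s = (1, 1, 1, 0)^T — this equals column 14 of H (binary 1110), so error is at position 14.
Correct: flip bit 14 of r = 110000110001010 to get c = 110000110001000.


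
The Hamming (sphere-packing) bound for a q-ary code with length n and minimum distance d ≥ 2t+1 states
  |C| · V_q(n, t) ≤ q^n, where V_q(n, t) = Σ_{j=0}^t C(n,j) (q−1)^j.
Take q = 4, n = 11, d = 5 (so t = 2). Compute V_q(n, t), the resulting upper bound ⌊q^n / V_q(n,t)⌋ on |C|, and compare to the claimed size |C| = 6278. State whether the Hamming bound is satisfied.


V_q(n, t) = 529, q^n = 4194304, Hamming bound = 7928, |C| = 6278 ≤ bound (satisfied).

Step 1: Compute V_q(n, t) = Σ_{j=0}^2 C(n, j) (q−1)^j.
  j = 0: C(11,0)·(3)^0 = 1·1 = 1.
  j = 1: C(11,1)·(3)^1 = 11·3 = 33.
  j = 2: C(11,2)·(3)^2 = 55·9 = 495.
  V_q(n, t) = 1 + 33 + 495 = 529.
Step 2: q^n = 4^11 = 4194304.
Step 3: Hamming bound ⌊q^n / V_q(n,t)⌋ = ⌊4194304/529⌋ = 7928.
Step 4: Compare |C| = 6278 to 7928: satisfied.
The claimed |C| lies below the Hamming bound.


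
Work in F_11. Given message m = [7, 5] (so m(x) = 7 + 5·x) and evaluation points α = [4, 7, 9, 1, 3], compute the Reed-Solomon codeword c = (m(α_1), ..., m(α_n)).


c = [5, 9, 8, 1, 0]

Message polynomial: m(x) = 7 + 5·x (mod 11).
For each evaluation point α_i, compute m(α_i) mod 11:
  α_1 = 4: Horner steps 5 → 5, so m(4) = 5.
  α_2 = 7: Horner steps 5 → 9, so m(7) = 9.
  α_3 = 9: Horner steps 5 → 8, so m(9) = 8.
  α_4 = 1: Horner steps 5 → 1, so m(1) = 1.
  α_5 = 3: Horner steps 5 → 0, so m(3) = 0.
Codeword c = [5, 9, 8, 1, 0] ∈ F_11^5.


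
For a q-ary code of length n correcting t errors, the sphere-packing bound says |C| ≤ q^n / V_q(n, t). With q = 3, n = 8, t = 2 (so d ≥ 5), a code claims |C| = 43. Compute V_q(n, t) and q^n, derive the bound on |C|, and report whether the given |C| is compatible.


V_q(n, t) = 129, q^n = 6561, Hamming bound = 50, |C| = 43 ≤ bound (satisfied).

Step 1: Compute V_q(n, t) = Σ_{j=0}^2 C(n, j) (q−1)^j.
  j = 0: C(8,0)·(2)^0 = 1·1 = 1.
  j = 1: C(8,1)·(2)^1 = 8·2 = 16.
  j = 2: C(8,2)·(2)^2 = 28·4 = 112.
  V_q(n, t) = 1 + 16 + 112 = 129.
Step 2: q^n = 3^8 = 6561.
Step 3: Hamming bound ⌊q^n / V_q(n,t)⌋ = ⌊6561/129⌋ = 50.
Step 4: Compare |C| = 43 to 50: satisfied.
The claimed |C| lies below the Hamming bound.


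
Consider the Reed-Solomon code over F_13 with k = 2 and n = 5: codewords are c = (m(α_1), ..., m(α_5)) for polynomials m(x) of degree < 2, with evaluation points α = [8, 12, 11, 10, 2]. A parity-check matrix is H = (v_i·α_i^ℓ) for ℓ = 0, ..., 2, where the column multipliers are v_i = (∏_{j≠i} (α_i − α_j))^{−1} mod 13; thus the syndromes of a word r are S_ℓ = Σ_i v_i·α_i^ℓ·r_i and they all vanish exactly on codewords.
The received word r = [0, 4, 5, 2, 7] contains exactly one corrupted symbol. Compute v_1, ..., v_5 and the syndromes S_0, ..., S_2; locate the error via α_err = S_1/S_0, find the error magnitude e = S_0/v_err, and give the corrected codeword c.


S = (11, 4, 5), error at position 3, error magnitude e = 2, c = [0, 4, 3, 2, 7].

Step 1: column multipliers v_i = (∏_{j≠i}(α_i − α_j))^{−1} mod 13.
  i = 1 (α = 8): (8−12)(8−11)(8−10)(8−2) = (−4)·(−3)·(−2)·6 = −144 ≡ 12, so v_1 = 12^{−1} = 12 (mod 13).
  i = 2 (α = 12): (12−8)(12−11)(12−10)(12−2) = 4·1·2·10 = 80 ≡ 2, so v_2 = 2^{−1} = 7 (mod 13).
  i = 3 (α = 11): (11−8)(11−12)(11−10)(11−2) = 3·(−1)·1·9 = −27 ≡ 12, so v_3 = 12^{−1} = 12 (mod 13).
  i = 4 (α = 10): (10−8)(10−12)(10−11)(10−2) = 2·(−2)·(−1)·8 = 32 ≡ 6, so v_4 = 6^{−1} = 11 (mod 13).
  i = 5 (α = 2): (2−8)(2−12)(2−11)(2−10) = (−6)·(−10)·(−9)·(−8) = 4320 ≡ 4, so v_5 = 4^{−1} = 10 (mod 13).
  v = [12, 7, 12, 11, 10].
Step 2: syndromes of r = [0, 4, 5, 2, 7] (all sums mod 13).
  S_0 = Σ v_i r_i = 12·0 + 7·4 + 12·5 + 11·2 + 10·7 = 180 ≡ 11.
  S_1 = Σ v_i α_i r_i = 12·8·0 + 7·12·4 + 12·11·5 + 11·10·2 + 10·2·7 = 1356 ≡ 4.
  α_i^2 mod 13 = [12, 1, 4, 9, 4].
  S_2 = Σ v_i α_i^2 r_i = 12·12·0 + 7·1·4 + 12·4·5 + 11·9·2 + 10·4·7 = 746 ≡ 5.
  S = (11, 4, 5) ≠ 0, so r is not a codeword (an error is present).
Step 3: locate the error. For a single error e at position i, S_ℓ = v_i·e·α_i^ℓ, so α_err = S_1/S_0.
  S_0^{−1} = 11^{−1} = 6 (mod 13), so α_err = 4·6 = 24 ≡ 11 = α_3. Error position i = 3.
  Consistency check: S_2/S_1 = 5·10 = 50 ≡ 11 = α_err ✓ (single-error assumption holds).
Step 4: error magnitude e = S_0/v_3 = S_0·∏_{j≠3}(α_3 − α_j) = 11·12 = 132 ≡ 2 (mod 13).
Step 5: correct position 3: c_3 = r_3 − e = 5 − 2 ≡ 3 (mod 13). Hence c = [0, 4, 3, 2, 7].
  Check: interpolating c through the α_i gives m(x) = 5 + 1·x (degree < 2) with m(α_i) = c_i for every i, so c is indeed a codeword.


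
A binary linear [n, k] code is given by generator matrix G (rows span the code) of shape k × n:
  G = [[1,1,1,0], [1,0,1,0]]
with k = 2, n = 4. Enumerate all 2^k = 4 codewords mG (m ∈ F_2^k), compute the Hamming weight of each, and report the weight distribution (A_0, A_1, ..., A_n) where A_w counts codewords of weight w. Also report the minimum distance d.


Weight distribution: A_0 = 1, A_1 = 1, A_2 = 1, A_3 = 1. Minimum distance d = 1.

Enumerate all 2^2 = 4 messages m ∈ F_2^2.
For each, compute codeword c = mG in F_2^4, then tally its weight.
  m = 00 → c = 0000, weight = 0.
  m = 10 → c = 1110, weight = 3.
  m = 01 → c = 1010, weight = 2.
  m = 11 → c = 0100, weight = 1.
Tally weights:
  weight 0: 1 codewords.
  weight 1: 1 codewords.
  weight 2: 1 codewords.
  weight 3: 1 codewords.
Minimum distance d = smallest w > 0 with A_w > 0 = 1.
Sanity: Σ A_w = 4 = 2^2 = 4 ✓.


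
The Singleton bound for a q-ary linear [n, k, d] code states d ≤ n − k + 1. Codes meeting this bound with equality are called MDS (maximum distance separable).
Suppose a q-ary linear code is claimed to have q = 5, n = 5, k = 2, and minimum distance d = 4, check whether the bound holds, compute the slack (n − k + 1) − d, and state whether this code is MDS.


Singleton RHS = n − k + 1 = 4, slack = 0, bound satisfied, MDS.

Singleton bound: d ≤ n − k + 1.
Here n = 5, k = 2, so n − k + 1 = 4.
Given d = 4, check d ≤ 4: YES.
Slack = (n − k + 1) − d = 0.
The code is MDS (slack = 0).
Description: the claimed parameters are [5, 2, 4]_5; such a code would be MDS (meets Singleton bound).


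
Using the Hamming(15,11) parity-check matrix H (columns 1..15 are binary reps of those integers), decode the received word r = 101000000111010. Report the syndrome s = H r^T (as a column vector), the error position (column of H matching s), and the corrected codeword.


s = (0, 0, 0, 1)^T, error position = 1, corrected codeword c = 001000000111010

Compute s = H r^T mod 2 one row at a time:
  s_1 = 0 + 0 + 1 + 1 + 1 + 0 + 1 + 0 = 4 ≡ 0 (mod 2).
  s_2 = 0 + 0 + 0 + 0 + 1 + 0 + 1 + 0 = 2 ≡ 0 (mod 2).
  s_3 = 0 + 1 + 0 + 0 + 1 + 1 + 1 + 0 = 4 ≡ 0 (mod 2).
  s_4 = 1 + 1 + 0 + 0 + 0 + 1 + 0 + 0 = 3 ≡ 1 (mod 2).
s = (0, 0, 0, 1)^T — this equals column 1 of H (binary 0001), so error is at position 1.
Correct: flip bit 1 of r = 101000000111010 to get c = 001000000111010.


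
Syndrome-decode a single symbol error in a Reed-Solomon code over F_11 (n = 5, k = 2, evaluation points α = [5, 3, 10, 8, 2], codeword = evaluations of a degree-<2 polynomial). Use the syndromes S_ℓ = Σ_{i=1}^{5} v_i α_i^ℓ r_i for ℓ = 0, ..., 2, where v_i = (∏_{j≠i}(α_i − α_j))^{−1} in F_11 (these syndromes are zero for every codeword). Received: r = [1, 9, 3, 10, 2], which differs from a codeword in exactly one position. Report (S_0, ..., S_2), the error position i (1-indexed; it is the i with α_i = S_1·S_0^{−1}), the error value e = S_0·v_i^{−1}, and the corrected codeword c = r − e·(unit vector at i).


S = (3, 2, 5), error at position 4, error magnitude e = 10, c = [1, 9, 3, 0, 2].

Step 1: column multipliers v_i = (∏_{j≠i}(α_i − α_j))^{−1} mod 11.
  i = 1 (α = 5): (5−3)(5−10)(5−8)(5−2) = 2·(−5)·(−3)·3 = 90 ≡ 2, so v_1 = 2^{−1} = 6 (mod 11).
  i = 2 (α = 3): (3−5)(3−10)(3−8)(3−2) = (−2)·(−7)·(−5)·1 = −70 ≡ 7, so v_2 = 7^{−1} = 8 (mod 11).
  i = 3 (α = 10): (10−5)(10−3)(10−8)(10−2) = 5·7·2·8 = 560 ≡ 10, so v_3 = 10^{−1} = 10 (mod 11).
  i = 4 (α = 8): (8−5)(8−3)(8−10)(8−2) = 3·5·(−2)·6 = −180 ≡ 7, so v_4 = 7^{−1} = 8 (mod 11).
  i = 5 (α = 2): (2−5)(2−3)(2−10)(2−8) = (−3)·(−1)·(−8)·(−6) = 144 ≡ 1, so v_5 = 1^{−1} = 1 (mod 11).
  v = [6, 8, 10, 8, 1].
Step 2: syndromes of r = [1, 9, 3, 10, 2] (all sums mod 11).
  S_0 = Σ v_i r_i = 6·1 + 8·9 + 10·3 + 8·10 + 1·2 = 190 ≡ 3.
  S_1 = Σ v_i α_i r_i = 6·5·1 + 8·3·9 + 10·10·3 + 8·8·10 + 1·2·2 = 1190 ≡ 2.
  α_i^2 mod 11 = [3, 9, 1, 9, 4].
  S_2 = Σ v_i α_i^2 r_i = 6·3·1 + 8·9·9 + 10·1·3 + 8·9·10 + 1·4·2 = 1424 ≡ 5.
  S = (3, 2, 5) ≠ 0, so r is not a codeword (an error is present).
Step 3: locate the error. For a single error e at position i, S_ℓ = v_i·e·α_i^ℓ, so α_err = S_1/S_0.
  S_0^{−1} = 3^{−1} = 4 (mod 11), so α_err = 2·4 = 8 ≡ 8 = α_4. Error position i = 4.
  Consistency check: S_2/S_1 = 5·6 = 30 ≡ 8 = α_err ✓ (single-error assumption holds).
Step 4: error magnitude e = S_0/v_4 = S_0·∏_{j≠4}(α_4 − α_j) = 3·7 = 21 ≡ 10 (mod 11).
Step 5: correct position 4: c_4 = r_4 − e = 10 − 10 ≡ 0 (mod 11). Hence c = [1, 9, 3, 0, 2].
  Check: interpolating c through the α_i gives m(x) = 10 + 7·x (degree < 2) with m(α_i) = c_i for every i, so c is indeed a codeword.


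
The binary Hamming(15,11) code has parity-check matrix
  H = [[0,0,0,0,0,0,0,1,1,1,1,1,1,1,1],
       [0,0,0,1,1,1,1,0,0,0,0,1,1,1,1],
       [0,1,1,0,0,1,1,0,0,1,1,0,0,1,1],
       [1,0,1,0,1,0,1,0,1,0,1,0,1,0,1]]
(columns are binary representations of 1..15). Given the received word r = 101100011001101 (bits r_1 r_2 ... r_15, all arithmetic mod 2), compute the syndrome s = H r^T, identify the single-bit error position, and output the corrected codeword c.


s = (1, 0, 0, 1)^T, error position = 9, corrected codeword c = 101100010001101

Compute s = H r^T mod 2 one row at a time:
  s_1 = 1 + 1 + 0 + 0 + 1 + 1 + 0 + 1 = 5 ≡ 1 (mod 2).
  s_2 = 1 + 0 + 0 + 0 + 1 + 1 + 0 + 1 = 4 ≡ 0 (mod 2).
  s_3 = 0 + 1 + 0 + 0 + 0 + 0 + 0 + 1 = 2 ≡ 0 (mod 2).
  s_4 = 1 + 1 + 0 + 0 + 1 + 0 + 1 + 1 = 5 ≡ 1 (mod 2).
s = (1, 0, 0, 1)^T — this equals column 9 of H (binary 1001), so error is at position 9.
Correct: flip bit 9 of r = 101100011001101 to get c = 101100010001101.


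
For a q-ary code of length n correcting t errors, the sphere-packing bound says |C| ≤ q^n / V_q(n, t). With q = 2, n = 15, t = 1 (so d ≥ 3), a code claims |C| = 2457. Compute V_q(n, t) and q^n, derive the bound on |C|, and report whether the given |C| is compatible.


V_q(n, t) = 16, q^n = 32768, Hamming bound = 2048, |C| = 2457 > bound (violated).

Step 1: Compute V_q(n, t) = Σ_{j=0}^1 C(n, j) (q−1)^j.
  j = 0: C(15,0)·(1)^0 = 1·1 = 1.
  j = 1: C(15,1)·(1)^1 = 15·1 = 15.
  V_q(n, t) = 1 + 15 = 16.
Step 2: q^n = 2^15 = 32768.
Step 3: Hamming bound ⌊q^n / V_q(n,t)⌋ = ⌊32768/16⌋ = 2048.
Step 4: Compare |C| = 2457 to 2048: violated.
The claimed |C| lies above the Hamming bound, so no 2-ary code of length 15 with d ≥ 3 can have 2457 codewords.


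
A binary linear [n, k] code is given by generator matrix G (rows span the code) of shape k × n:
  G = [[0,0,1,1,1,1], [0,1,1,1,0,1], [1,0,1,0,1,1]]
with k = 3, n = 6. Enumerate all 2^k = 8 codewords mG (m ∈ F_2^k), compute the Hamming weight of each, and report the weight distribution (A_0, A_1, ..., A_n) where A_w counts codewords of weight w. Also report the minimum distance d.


Weight distribution: A_0 = 1, A_2 = 2, A_4 = 5. Minimum distance d = 2.

Enumerate all 2^3 = 8 messages m ∈ F_2^3.
For each, compute codeword c = mG in F_2^6, then tally its weight.
  m = 000 → c = 000000, weight = 0.
  m = 100 → c = 001111, weight = 4.
  m = 010 → c = 011101, weight = 4.
  m = 110 → c = 010010, weight = 2.
  m = 001 → c = 101011, weight = 4.
  m = 101 → c = 100100, weight = 2.
  m = 011 → c = 110110, weight = 4.
  m = 111 → c = 111001, weight = 4.
Tally weights:
  weight 0: 1 codewords.
  weight 2: 2 codewords.
  weight 4: 5 codewords.
Minimum distance d = smallest w > 0 with A_w > 0 = 2.
Sanity: Σ A_w = 8 = 2^3 = 8 ✓.


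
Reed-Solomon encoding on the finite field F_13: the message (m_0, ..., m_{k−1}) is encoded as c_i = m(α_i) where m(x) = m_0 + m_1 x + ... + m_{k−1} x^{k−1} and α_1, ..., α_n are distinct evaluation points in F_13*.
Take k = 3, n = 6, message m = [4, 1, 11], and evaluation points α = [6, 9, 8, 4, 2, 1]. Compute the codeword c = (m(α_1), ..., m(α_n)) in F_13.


c = [3, 7, 1, 2, 11, 3]

Message polynomial: m(x) = 4 + 1·x + 11·x^2 (mod 13).
For each evaluation point α_i, compute m(α_i) mod 13:
  α_1 = 6: Horner steps 11 → 2 → 3, so m(6) = 3.
  α_2 = 9: Horner steps 11 → 9 → 7, so m(9) = 7.
  α_3 = 8: Horner steps 11 → 11 → 1, so m(8) = 1.
  α_4 = 4: Horner steps 11 → 6 → 2, so m(4) = 2.
  α_5 = 2: Horner steps 11 → 10 → 11, so m(2) = 11.
  α_6 = 1: Horner steps 11 → 12 → 3, so m(1) = 3.
Codeword c = [3, 7, 1, 2, 11, 3] ∈ F_13^6.


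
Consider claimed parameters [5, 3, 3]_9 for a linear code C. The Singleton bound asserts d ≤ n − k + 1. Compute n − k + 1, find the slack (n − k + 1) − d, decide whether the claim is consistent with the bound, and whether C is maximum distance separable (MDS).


Singleton RHS = n − k + 1 = 3, slack = 0, bound satisfied, MDS.

Singleton bound: d ≤ n − k + 1.
Here n = 5, k = 3, so n − k + 1 = 3.
Given d = 3, check d ≤ 3: YES.
Slack = (n − k + 1) − d = 0.
The code is MDS (slack = 0).
Description: the claimed parameters are [5, 3, 3]_9; such a code would be MDS (meets Singleton bound).


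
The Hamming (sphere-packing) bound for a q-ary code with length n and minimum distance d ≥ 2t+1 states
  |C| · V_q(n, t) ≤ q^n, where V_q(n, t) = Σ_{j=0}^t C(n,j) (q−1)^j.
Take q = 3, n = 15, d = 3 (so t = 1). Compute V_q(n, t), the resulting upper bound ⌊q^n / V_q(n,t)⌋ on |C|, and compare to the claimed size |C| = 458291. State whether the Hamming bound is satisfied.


V_q(n, t) = 31, q^n = 14348907, Hamming bound = 462867, |C| = 458291 ≤ bound (satisfied).

Step 1: Compute V_q(n, t) = Σ_{j=0}^1 C(n, j) (q−1)^j.
  j = 0: C(15,0)·(2)^0 = 1·1 = 1.
  j = 1: C(15,1)·(2)^1 = 15·2 = 30.
  V_q(n, t) = 1 + 30 = 31.
Step 2: q^n = 3^15 = 14348907.
Step 3: Hamming bound ⌊q^n / V_q(n,t)⌋ = ⌊14348907/31⌋ = 462867.
Step 4: Compare |C| = 458291 to 462867: satisfied.
The claimed |C| lies below the Hamming bound.


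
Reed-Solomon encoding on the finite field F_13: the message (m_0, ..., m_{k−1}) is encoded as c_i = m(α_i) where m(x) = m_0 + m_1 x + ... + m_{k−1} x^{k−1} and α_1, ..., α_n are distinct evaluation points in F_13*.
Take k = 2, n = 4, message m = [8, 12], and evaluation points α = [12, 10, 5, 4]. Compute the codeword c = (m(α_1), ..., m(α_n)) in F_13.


c = [9, 11, 3, 4]

Message polynomial: m(x) = 8 + 12·x (mod 13).
For each evaluation point α_i, compute m(α_i) mod 13:
  α_1 = 12: Horner steps 12 → 9, so m(12) = 9.
  α_2 = 10: Horner steps 12 → 11, so m(10) = 11.
  α_3 = 5: Horner steps 12 → 3, so m(5) = 3.
  α_4 = 4: Horner steps 12 → 4, so m(4) = 4.
Codeword c = [9, 11, 3, 4] ∈ F_13^4.


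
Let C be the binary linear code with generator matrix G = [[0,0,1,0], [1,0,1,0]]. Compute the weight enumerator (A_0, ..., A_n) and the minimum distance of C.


Weight distribution: A_0 = 1, A_1 = 2, A_2 = 1. Minimum distance d = 1.

Enumerate all 2^2 = 4 messages m ∈ F_2^2.
For each, compute codeword c = mG in F_2^4, then tally its weight.
  m = 00 → c = 0000, weight = 0.
  m = 10 → c = 0010, weight = 1.
  m = 01 → c = 1010, weight = 2.
  m = 11 → c = 1000, weight = 1.
Tally weights:
  weight 0: 1 codewords.
  weight 1: 2 codewords.
  weight 2: 1 codewords.
Minimum distance d = smallest w > 0 with A_w > 0 = 1.
Sanity: Σ A_w = 4 = 2^2 = 4 ✓.


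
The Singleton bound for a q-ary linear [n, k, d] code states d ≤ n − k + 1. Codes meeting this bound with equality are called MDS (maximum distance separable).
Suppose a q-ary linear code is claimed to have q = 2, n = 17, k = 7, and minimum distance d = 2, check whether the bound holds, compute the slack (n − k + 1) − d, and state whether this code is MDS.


Singleton RHS = n − k + 1 = 11, slack = 9, bound satisfied, not MDS.

Singleton bound: d ≤ n − k + 1.
Here n = 17, k = 7, so n − k + 1 = 11.
Given d = 2, check d ≤ 11: YES.
Slack = (n − k + 1) − d = 9.
The code is NOT MDS (slack = 9 > 0).
Description: the claimed parameters are [17, 7, 2]_2; such a code would be non-MDS.


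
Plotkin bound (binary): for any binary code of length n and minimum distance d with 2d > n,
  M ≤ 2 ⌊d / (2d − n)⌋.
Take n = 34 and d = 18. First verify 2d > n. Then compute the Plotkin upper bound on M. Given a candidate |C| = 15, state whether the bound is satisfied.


Plotkin bound M ≤ 18; given |C| = 15 ≤ bound (satisfied).

Check applicability: 2d = 36, n = 34.
2d − n = 2 > 0, so Plotkin applies.
Compute d/(2d−n) = 18/2 ≈ 9.0000.
⌊d/(2d−n)⌋ = 9.
Plotkin bound: M ≤ 2·9 = 18.
Given |C| = 15, check: satisfied.
This |C| is below the Plotkin bound.


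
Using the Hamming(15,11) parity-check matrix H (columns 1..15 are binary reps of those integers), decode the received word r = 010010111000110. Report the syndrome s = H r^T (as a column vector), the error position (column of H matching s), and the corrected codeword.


s = (0, 0, 1, 0)^T, error position = 2, corrected codeword c = 000010111000110

Compute s = H r^T mod 2 one row at a time:
  s_1 = 1 + 1 + 0 + 0 + 0 + 1 + 1 + 0 = 4 ≡ 0 (mod 2).
  s_2 = 0 + 1 + 0 + 1 + 0 + 1 + 1 + 0 = 4 ≡ 0 (mod 2).
  s_3 = 1 + 0 + 0 + 1 + 0 + 0 + 1 + 0 = 3 ≡ 1 (mod 2).
  s_4 = 0 + 0 + 1 + 1 + 1 + 0 + 1 + 0 = 4 ≡ 0 (mod 2).
s = (0, 0, 1, 0)^T — this equals column 2 of H (binary 0010), so error is at position 2.
Correct: flip bit 2 of r = 010010111000110 to get c = 000010111000110.


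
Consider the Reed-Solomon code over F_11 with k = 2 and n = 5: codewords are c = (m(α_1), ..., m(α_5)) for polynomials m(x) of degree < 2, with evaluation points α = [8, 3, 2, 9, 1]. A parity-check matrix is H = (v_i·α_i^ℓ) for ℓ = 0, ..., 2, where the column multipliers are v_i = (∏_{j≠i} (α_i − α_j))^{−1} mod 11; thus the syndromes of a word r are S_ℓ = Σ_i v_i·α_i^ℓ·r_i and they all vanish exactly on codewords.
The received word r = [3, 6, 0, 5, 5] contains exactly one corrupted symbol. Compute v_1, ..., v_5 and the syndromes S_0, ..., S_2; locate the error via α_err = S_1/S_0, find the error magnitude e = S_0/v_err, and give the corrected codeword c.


S = (3, 5, 1), error at position 4, error magnitude e = 7, c = [3, 6, 0, 9, 5].

Step 1: column multipliers v_i = (∏_{j≠i}(α_i − α_j))^{−1} mod 11.
  i = 1 (α = 8): (8−3)(8−2)(8−9)(8−1) = 5·6·(−1)·7 = −210 ≡ 10, so v_1 = 10^{−1} = 10 (mod 11).
  i = 2 (α = 3): (3−8)(3−2)(3−9)(3−1) = (−5)·1·(−6)·2 = 60 ≡ 5, so v_2 = 5^{−1} = 9 (mod 11).
  i = 3 (α = 2): (2−8)(2−3)(2−9)(2−1) = (−6)·(−1)·(−7)·1 = −42 ≡ 2, so v_3 = 2^{−1} = 6 (mod 11).
  i = 4 (α = 9): (9−8)(9−3)(9−2)(9−1) = 1·6·7·8 = 336 ≡ 6, so v_4 = 6^{−1} = 2 (mod 11).
  i = 5 (α = 1): (1−8)(1−3)(1−2)(1−9) = (−7)·(−2)·(−1)·(−8) = 112 ≡ 2, so v_5 = 2^{−1} = 6 (mod 11).
  v = [10, 9, 6, 2, 6].
Step 2: syndromes of r = [3, 6, 0, 5, 5] (all sums mod 11).
  S_0 = Σ v_i r_i = 10·3 + 9·6 + 6·0 + 2·5 + 6·5 = 124 ≡ 3.
  S_1 = Σ v_i α_i r_i = 10·8·3 + 9·3·6 + 6·2·0 + 2·9·5 + 6·1·5 = 522 ≡ 5.
  α_i^2 mod 11 = [9, 9, 4, 4, 1].
  S_2 = Σ v_i α_i^2 r_i = 10·9·3 + 9·9·6 + 6·4·0 + 2·4·5 + 6·1·5 = 826 ≡ 1.
  S = (3, 5, 1) ≠ 0, so r is not a codeword (an error is present).
Step 3: locate the error. For a single error e at position i, S_ℓ = v_i·e·α_i^ℓ, so α_err = S_1/S_0.
  S_0^{−1} = 3^{−1} = 4 (mod 11), so α_err = 5·4 = 20 ≡ 9 = α_4. Error position i = 4.
  Consistency check: S_2/S_1 = 1·9 = 9 ≡ 9 = α_err ✓ (single-error assumption holds).
Step 4: error magnitude e = S_0/v_4 = S_0·∏_{j≠4}(α_4 − α_j) = 3·6 = 18 ≡ 7 (mod 11).
Step 5: correct position 4: c_4 = r_4 − e = 5 − 7 ≡ 9 (mod 11). Hence c = [3, 6, 0, 9, 5].
  Check: interpolating c through the α_i gives m(x) = 10 + 6·x (degree < 2) with m(α_i) = c_i for every i, so c is indeed a codeword.


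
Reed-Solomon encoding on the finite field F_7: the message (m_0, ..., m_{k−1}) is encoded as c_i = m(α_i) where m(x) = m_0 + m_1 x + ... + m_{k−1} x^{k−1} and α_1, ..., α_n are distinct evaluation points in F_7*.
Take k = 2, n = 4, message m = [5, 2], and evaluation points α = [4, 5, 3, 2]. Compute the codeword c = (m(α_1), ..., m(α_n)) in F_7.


c = [6, 1, 4, 2]

Message polynomial: m(x) = 5 + 2·x (mod 7).
For each evaluation point α_i, compute m(α_i) mod 7:
  α_1 = 4: Horner steps 2 → 6, so m(4) = 6.
  α_2 = 5: Horner steps 2 → 1, so m(5) = 1.
  α_3 = 3: Horner steps 2 → 4, so m(3) = 4.
  α_4 = 2: Horner steps 2 → 2, so m(2) = 2.
Codeword c = [6, 1, 4, 2] ∈ F_7^4.


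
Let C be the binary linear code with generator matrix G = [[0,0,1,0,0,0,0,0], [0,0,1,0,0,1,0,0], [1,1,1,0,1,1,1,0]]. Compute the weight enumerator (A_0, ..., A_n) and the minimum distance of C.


Weight distribution: A_0 = 1, A_1 = 2, A_2 = 1, A_4 = 1, A_5 = 2, A_6 = 1. Minimum distance d = 1.

Enumerate all 2^3 = 8 messages m ∈ F_2^3.
For each, compute codeword c = mG in F_2^8, then tally its weight.
  m = 000 → c = 00000000, weight = 0.
  m = 100 → c = 00100000, weight = 1.
  m = 010 → c = 00100100, weight = 2.
  m = 110 → c = 00000100, weight = 1.
  m = 001 → c = 11101110, weight = 6.
  m = 101 → c = 11001110, weight = 5.
  m = 011 → c = 11001010, weight = 4.
  m = 111 → c = 11101010, weight = 5.
Tally weights:
  weight 0: 1 codewords.
  weight 1: 2 codewords.
  weight 2: 1 codewords.
  weight 4: 1 codewords.
  weight 5: 2 codewords.
  weight 6: 1 codewords.
Minimum distance d = smallest w > 0 with A_w > 0 = 1.
Sanity: Σ A_w = 8 = 2^3 = 8 ✓.
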